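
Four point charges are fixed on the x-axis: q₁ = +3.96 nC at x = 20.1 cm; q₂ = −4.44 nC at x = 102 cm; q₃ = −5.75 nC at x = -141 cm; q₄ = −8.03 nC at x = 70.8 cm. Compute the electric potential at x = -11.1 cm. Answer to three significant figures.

-49.1 V

Electric potential is a scalar, so the contributions from each charge add algebraically: V = Σ kqᵢ/rᵢ.
Distances from the field point to each charge: r₁ = 0.312 m, r₂ = 1.13 m, r₃ = 1.30 m, r₄ = 0.819 m.
V = k[(3.96×10⁻⁹)/(0.312) + (-4.44×10⁻⁹)/(1.13) + (-5.75×10⁻⁹)/(1.30) + (-8.03×10⁻⁹)/(0.819)] = -49.1 V.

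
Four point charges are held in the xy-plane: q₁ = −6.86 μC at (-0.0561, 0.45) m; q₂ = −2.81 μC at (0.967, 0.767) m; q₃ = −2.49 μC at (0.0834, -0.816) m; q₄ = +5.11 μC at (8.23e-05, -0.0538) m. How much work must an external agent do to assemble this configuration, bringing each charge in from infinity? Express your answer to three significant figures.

The work to assemble the configuration equals its total potential energy, U = Σ kqᵢqⱼ/rᵢⱼ over all pairs.
Pair separations: r₁₂ = 1.07 m, r₁₃ = 1.27 m, r₁₄ = 0.507 m, r₂₃ = 1.81 m, r₂₄ = 1.27 m, r₃₄ = 0.767 m.
Summing all 6 pair terms gives U = -0.556 J.

-0.556 J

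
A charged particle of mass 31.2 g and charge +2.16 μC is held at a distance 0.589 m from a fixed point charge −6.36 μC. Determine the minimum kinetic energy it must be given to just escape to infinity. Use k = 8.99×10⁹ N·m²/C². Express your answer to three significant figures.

0.210 J

To just escape, total mechanical energy must reach zero at infinity: ½mv²_min + U = 0, so ½mv²_min = −U = |kQq|/r.
|U| = |kQq|/r = (8.99×10⁹ N·m²/C²)(6.36×10⁻⁶)(2.16×10⁻⁶)/(0.589) = 0.210 J.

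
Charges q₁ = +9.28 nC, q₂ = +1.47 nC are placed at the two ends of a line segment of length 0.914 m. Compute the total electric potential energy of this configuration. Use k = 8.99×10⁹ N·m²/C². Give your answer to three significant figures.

The work to assemble the configuration equals its total potential energy, U = Σ kqᵢqⱼ/rᵢⱼ over all pairs.
The separation is r = 0.914 m.
U = (1.34×10⁻⁷) = 1.34×10⁻⁷ J.

1.34×10⁻⁷ J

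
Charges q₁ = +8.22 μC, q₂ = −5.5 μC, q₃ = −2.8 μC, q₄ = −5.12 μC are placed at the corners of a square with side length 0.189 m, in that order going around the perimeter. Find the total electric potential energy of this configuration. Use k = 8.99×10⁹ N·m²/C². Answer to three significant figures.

-2.56 J

The work to assemble the configuration equals its total potential energy, U = Σ kqᵢqⱼ/rᵢⱼ over all pairs.
The four side pairs have separation 0.189 m and the two diagonal pairs 0.267 m.
Summing all 6 pair terms gives U = -2.56 J.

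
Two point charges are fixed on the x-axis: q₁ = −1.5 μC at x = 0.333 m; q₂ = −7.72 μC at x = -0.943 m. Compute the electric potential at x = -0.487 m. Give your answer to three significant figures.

-1.69×10⁵ V

Electric potential is a scalar, so the contributions from each charge add algebraically: V = Σ kqᵢ/rᵢ.
Distances from the field point to each charge: r₁ = 0.820 m, r₂ = 0.456 m.
V = k[(-1.50×10⁻⁶)/(0.820) + (-7.72×10⁻⁶)/(0.456)] = -1.69×10⁵ V.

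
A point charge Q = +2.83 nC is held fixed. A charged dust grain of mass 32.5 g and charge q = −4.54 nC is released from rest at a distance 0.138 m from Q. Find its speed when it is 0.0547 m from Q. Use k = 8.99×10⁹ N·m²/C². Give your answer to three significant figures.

8.86×10⁻³ m/s

Only the electrostatic force acts, so mechanical energy is conserved: ½mv² = U₁ − U₂ = kQq(1/r₁ − 1/r₂).
U₁ − U₂ = (8.99×10⁹ N·m²/C²)(2.83×10⁻⁹ C)(-4.54×10⁻⁹ C)(1/0.138 − 1/0.0547) = 1.27×10⁻⁶ J.
v = √(2·1.27×10⁻⁶/0.0325) = 8.86×10⁻³ m/s.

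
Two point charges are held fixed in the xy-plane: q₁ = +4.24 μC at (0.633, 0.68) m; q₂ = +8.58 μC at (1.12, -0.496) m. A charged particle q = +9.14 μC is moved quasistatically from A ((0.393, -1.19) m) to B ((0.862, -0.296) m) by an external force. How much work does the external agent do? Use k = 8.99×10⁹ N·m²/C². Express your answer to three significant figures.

1.62 J

For quasistatic motion the external work equals the change in potential energy: W_ext = qΔV = q(V_B − V_A).
At A: distances to the source charges are 1.89 m, 1.01 m; V_A = Σ kqᵢ/rᵢ = 9.70×10⁴ V.
At B: distances to the source charges are 1.00 m, 0.326 m; V_B = Σ kqᵢ/rᵢ = 2.74×10⁵ V.
ΔV = V_B − V_A = 1.77×10⁵ V.
W_ext = qΔV = (9.14×10⁻⁶ C)(1.77×10⁵ V) = 1.62 J.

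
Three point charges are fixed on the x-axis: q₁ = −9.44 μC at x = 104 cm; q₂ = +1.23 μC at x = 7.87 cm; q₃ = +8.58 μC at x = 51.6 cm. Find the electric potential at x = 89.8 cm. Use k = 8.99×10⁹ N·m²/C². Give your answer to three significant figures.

Electric potential is a scalar, so the contributions from each charge add algebraically: V = Σ kqᵢ/rᵢ.
Distances from the field point to each charge: r₁ = 0.142 m, r₂ = 0.819 m, r₃ = 0.382 m.
V = k[(-9.44×10⁻⁶)/(0.142) + (1.23×10⁻⁶)/(0.819) + (8.58×10⁻⁶)/(0.382)] = -3.82×10⁵ V.

-3.82×10⁵ V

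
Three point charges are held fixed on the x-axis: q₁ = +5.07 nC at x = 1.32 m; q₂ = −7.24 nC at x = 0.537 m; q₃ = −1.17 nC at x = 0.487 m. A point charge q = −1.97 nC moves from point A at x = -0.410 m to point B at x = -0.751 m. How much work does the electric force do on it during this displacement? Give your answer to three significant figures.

3.37×10⁻⁸ J

The work done by the electric force is W_field = −ΔU = −q(V_B − V_A) = q(V_A − V_B).
At A: distances to the source charges are 1.73 m, 0.947 m, 0.897 m; V_A = Σ kqᵢ/rᵢ = -54.1 V.
At B: distances to the source charges are 2.07 m, 1.29 m, 1.24 m; V_B = Σ kqᵢ/rᵢ = -37.0 V.
ΔV = V_B − V_A = 17.1 V.
W_field = −qΔV = −(-1.97×10⁻⁹ C)(17.1 V) = 3.37×10⁻⁸ J.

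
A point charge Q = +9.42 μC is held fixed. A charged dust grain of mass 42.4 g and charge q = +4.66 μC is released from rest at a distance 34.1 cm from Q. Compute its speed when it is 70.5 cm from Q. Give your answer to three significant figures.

5.31 m/s

Only the electrostatic force acts, so mechanical energy is conserved: ½mv² = U₁ − U₂ = kQq(1/r₁ − 1/r₂).
U₁ − U₂ = (8.99×10⁹ N·m²/C²)(9.42×10⁻⁶ C)(4.66×10⁻⁶ C)(1/0.341 − 1/0.705) = 0.598 J.
v = √(2·0.598/0.0424) = 5.31 m/s.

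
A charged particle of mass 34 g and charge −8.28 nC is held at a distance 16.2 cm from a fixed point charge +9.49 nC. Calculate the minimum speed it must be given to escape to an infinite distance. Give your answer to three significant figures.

To just escape, total mechanical energy must reach zero at infinity: ½mv²_min + U = 0, so ½mv²_min = −U = |kQq|/r.
|U| = |kQq|/r = (8.99×10⁹ N·m²/C²)(9.49×10⁻⁹)(8.28×10⁻⁹)/(0.162) = 4.36×10⁻⁶ J.
v_min = √(2|U|/m) = √(2·4.36×10⁻⁶/0.0340) = 0.0160 m/s.

0.0160 m/s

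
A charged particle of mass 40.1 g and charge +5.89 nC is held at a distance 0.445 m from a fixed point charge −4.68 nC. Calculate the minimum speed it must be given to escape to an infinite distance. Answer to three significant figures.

To just escape, total mechanical energy must reach zero at infinity: ½mv²_min + U = 0, so ½mv²_min = −U = |kQq|/r.
|U| = |kQq|/r = (8.99×10⁹ N·m²/C²)(4.68×10⁻⁹)(5.89×10⁻⁹)/(0.445) = 5.57×10⁻⁷ J.
v_min = √(2|U|/m) = √(2·5.57×10⁻⁷/0.0401) = 5.27×10⁻³ m/s.

5.27×10⁻³ m/s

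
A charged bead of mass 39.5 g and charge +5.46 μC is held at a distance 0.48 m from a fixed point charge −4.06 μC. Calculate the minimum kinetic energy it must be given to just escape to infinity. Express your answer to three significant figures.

To just escape, total mechanical energy must reach zero at infinity: ½mv²_min + U = 0, so ½mv²_min = −U = |kQq|/r.
|U| = |kQq|/r = (8.99×10⁹ N·m²/C²)(4.06×10⁻⁶)(5.46×10⁻⁶)/(0.480) = 0.415 J.

0.415 J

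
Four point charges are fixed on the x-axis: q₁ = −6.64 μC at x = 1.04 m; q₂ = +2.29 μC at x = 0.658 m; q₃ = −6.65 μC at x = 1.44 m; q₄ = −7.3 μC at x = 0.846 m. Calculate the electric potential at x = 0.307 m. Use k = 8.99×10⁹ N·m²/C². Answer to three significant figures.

The total potential is the scalar sum of each charge's contribution, V = Σ kqᵢ/rᵢ.
Distances from the field point to each charge: r₁ = 0.733 m, r₂ = 0.351 m, r₃ = 1.13 m, r₄ = 0.539 m.
V = k[(-6.64×10⁻⁶)/(0.733) + (2.29×10⁻⁶)/(0.351) + (-6.65×10⁻⁶)/(1.13) + (-7.30×10⁻⁶)/(0.539)] = -1.97×10⁵ V.

-1.97×10⁵ V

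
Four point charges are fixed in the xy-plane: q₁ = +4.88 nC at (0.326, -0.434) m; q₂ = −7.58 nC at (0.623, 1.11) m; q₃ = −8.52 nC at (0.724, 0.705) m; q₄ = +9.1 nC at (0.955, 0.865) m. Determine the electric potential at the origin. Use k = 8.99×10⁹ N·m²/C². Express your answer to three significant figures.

15.0 V

Electric potential is a scalar, so the contributions from each charge add algebraically: V = Σ kqᵢ/rᵢ.
Distances from the field point to each charge: r₁ = 0.543 m, r₂ = 1.27 m, r₃ = 1.01 m, r₄ = 1.29 m.
V = k[(4.88×10⁻⁹)/(0.543) + (-7.58×10⁻⁹)/(1.27) + (-8.52×10⁻⁹)/(1.01) + (9.10×10⁻⁹)/(1.29)] = 15.0 V.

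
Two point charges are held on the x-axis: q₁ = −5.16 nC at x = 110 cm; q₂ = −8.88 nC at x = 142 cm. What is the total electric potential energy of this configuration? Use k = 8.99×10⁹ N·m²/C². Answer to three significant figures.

The work to assemble the configuration equals its total potential energy, U = Σ kqᵢqⱼ/rᵢⱼ over all pairs.
Pair separations: r₁₂ = 0.320 m.
U = (1.29×10⁻⁶) = 1.29×10⁻⁶ J.

1.29×10⁻⁶ J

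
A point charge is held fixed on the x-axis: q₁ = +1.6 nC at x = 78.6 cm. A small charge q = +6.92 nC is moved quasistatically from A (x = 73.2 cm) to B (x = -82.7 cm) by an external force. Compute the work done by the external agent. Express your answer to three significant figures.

For quasistatic motion the external work equals the change in potential energy: W_ext = qΔV = q(V_B − V_A).
At A: distance to the source charge is 0.0540 m; V_A = kq₁/r = 266 V.
At B: distance to the source charge is 1.61 m; V_B = kq₁/r = 8.92 V.
ΔV = V_B − V_A = -257 V.
W_ext = qΔV = (6.92×10⁻⁹ C)(-257 V) = -1.78×10⁻⁶ J.

-1.78×10⁻⁶ J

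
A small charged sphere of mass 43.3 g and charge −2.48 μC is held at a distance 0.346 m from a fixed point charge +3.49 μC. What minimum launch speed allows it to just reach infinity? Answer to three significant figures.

3.22 m/s

To just escape, total mechanical energy must reach zero at infinity: ½mv²_min + U = 0, so ½mv²_min = −U = |kQq|/r.
|U| = |kQq|/r = (8.99×10⁹ N·m²/C²)(3.49×10⁻⁶)(2.48×10⁻⁶)/(0.346) = 0.225 J.
v_min = √(2|U|/m) = √(2·0.225/0.0433) = 3.22 m/s.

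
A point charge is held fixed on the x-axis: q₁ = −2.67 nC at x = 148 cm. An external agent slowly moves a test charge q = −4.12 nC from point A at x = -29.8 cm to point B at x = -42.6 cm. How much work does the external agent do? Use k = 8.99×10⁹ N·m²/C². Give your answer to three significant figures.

-3.74×10⁻⁹ J

For quasistatic motion the external work equals the change in potential energy: W_ext = qΔV = q(V_B − V_A).
At A: distance to the source charge is 1.78 m; V_A = kq₁/r = -13.5 V.
At B: distance to the source charge is 1.91 m; V_B = kq₁/r = -12.6 V.
ΔV = V_B − V_A = 0.907 V.
W_ext = qΔV = (-4.12×10⁻⁹ C)(0.907 V) = -3.74×10⁻⁹ J.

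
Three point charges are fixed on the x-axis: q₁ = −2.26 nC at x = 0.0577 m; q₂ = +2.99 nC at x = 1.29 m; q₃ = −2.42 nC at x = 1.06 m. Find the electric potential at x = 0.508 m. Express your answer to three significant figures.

The total potential is the scalar sum of each charge's contribution, V = Σ kqᵢ/rᵢ.
Distances from the field point to each charge: r₁ = 0.450 m, r₂ = 0.782 m, r₃ = 0.552 m.
V = k[(-2.26×10⁻⁹)/(0.450) + (2.99×10⁻⁹)/(0.782) + (-2.42×10⁻⁹)/(0.552)] = -50.2 V.

-50.2 V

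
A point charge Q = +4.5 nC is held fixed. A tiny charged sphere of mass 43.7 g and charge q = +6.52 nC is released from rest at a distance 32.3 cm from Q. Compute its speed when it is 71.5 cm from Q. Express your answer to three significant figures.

Only the electrostatic force acts, so mechanical energy is conserved: ½mv² = U₁ − U₂ = kQq(1/r₁ − 1/r₂).
U₁ − U₂ = (8.99×10⁹ N·m²/C²)(4.50×10⁻⁹ C)(6.52×10⁻⁹ C)(1/0.323 − 1/0.715) = 4.48×10⁻⁷ J.
v = √(2·4.48×10⁻⁷/0.0437) = 4.53×10⁻³ m/s.

4.53×10⁻³ m/s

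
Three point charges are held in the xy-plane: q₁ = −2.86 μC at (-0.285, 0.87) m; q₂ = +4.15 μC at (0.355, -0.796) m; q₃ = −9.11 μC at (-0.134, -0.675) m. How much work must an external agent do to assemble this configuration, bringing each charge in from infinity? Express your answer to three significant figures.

-0.584 J

The assembly work is the sum of pairwise potential energies, U = Σ_{i<j} kqᵢqⱼ/rᵢⱼ.
Pair separations: r₁₂ = 1.78 m, r₁₃ = 1.55 m, r₂₃ = 0.504 m.
U = (-0.0598) + (0.151) + (-0.675) = -0.584 J.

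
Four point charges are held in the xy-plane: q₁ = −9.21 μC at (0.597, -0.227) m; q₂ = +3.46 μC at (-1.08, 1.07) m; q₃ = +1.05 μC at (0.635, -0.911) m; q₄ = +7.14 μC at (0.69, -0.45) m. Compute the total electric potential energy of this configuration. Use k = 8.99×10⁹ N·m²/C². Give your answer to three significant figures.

-2.46 J

The assembly work is the sum of pairwise potential energies, U = Σ_{i<j} kqᵢqⱼ/rᵢⱼ.
Pair separations: r₁₂ = 2.12 m, r₁₃ = 0.685 m, r₁₄ = 0.242 m, r₂₃ = 2.62 m, r₂₄ = 2.33 m, r₃₄ = 0.464 m.
Summing all 6 pair terms gives U = -2.46 J.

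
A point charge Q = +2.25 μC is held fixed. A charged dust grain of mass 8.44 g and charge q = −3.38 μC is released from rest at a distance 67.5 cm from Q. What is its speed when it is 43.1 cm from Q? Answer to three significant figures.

3.69 m/s

Only the electrostatic force acts, so mechanical energy is conserved: ½mv² = U₁ − U₂ = kQq(1/r₁ − 1/r₂).
U₁ − U₂ = (8.99×10⁹ N·m²/C²)(2.25×10⁻⁶ C)(-3.38×10⁻⁶ C)(1/0.675 − 1/0.431) = 0.0573 J.
v = √(2·0.0573/8.44×10⁻³) = 3.69 m/s.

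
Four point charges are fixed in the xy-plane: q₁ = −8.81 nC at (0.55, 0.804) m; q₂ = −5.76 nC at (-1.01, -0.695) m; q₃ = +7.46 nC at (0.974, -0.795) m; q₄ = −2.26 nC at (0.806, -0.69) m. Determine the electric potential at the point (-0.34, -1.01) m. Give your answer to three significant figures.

-75.8 V

Electric potential is a scalar, so the contributions from each charge add algebraically: V = Σ kqᵢ/rᵢ.
Distances from the field point to each charge: r₁ = 2.02 m, r₂ = 0.740 m, r₃ = 1.33 m, r₄ = 1.19 m.
V = k[(-8.81×10⁻⁹)/(2.02) + (-5.76×10⁻⁹)/(0.740) + (7.46×10⁻⁹)/(1.33) + (-2.26×10⁻⁹)/(1.19)] = -75.8 V.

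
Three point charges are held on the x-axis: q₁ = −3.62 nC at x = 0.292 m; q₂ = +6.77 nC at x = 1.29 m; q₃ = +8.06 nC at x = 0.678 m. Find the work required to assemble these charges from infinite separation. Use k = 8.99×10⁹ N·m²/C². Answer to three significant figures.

-9.88×10⁻⁸ J

The work to assemble the configuration equals its total potential energy, U = Σ kqᵢqⱼ/rᵢⱼ over all pairs.
Pair separations: r₁₂ = 0.998 m, r₁₃ = 0.386 m, r₂₃ = 0.612 m.
U = (-2.21×10⁻⁷) + (-6.80×10⁻⁷) + (8.02×10⁻⁷) = -9.88×10⁻⁸ J.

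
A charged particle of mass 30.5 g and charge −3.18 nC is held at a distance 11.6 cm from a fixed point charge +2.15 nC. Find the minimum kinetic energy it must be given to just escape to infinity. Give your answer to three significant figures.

To just escape, total mechanical energy must reach zero at infinity: ½mv²_min + U = 0, so ½mv²_min = −U = |kQq|/r.
|U| = |kQq|/r = (8.99×10⁹ N·m²/C²)(2.15×10⁻⁹)(3.18×10⁻⁹)/(0.116) = 5.30×10⁻⁷ J.

5.30×10⁻⁷ J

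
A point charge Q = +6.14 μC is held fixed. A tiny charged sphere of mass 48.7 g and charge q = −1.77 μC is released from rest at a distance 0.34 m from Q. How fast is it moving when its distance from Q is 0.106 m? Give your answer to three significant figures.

5.10 m/s

Only the electrostatic force acts, so mechanical energy is conserved: ½mv² = U₁ − U₂ = kQq(1/r₁ − 1/r₂).
U₁ − U₂ = (8.99×10⁹ N·m²/C²)(6.14×10⁻⁶ C)(-1.77×10⁻⁶ C)(1/0.340 − 1/0.106) = 0.634 J.
v = √(2·0.634/0.0487) = 5.10 m/s.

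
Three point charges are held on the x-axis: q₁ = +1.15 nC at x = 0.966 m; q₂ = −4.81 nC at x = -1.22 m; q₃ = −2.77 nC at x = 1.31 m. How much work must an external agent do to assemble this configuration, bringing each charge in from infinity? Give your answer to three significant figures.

-5.87×10⁻⁸ J

The assembly work is the sum of pairwise potential energies, U = Σ_{i<j} kqᵢqⱼ/rᵢⱼ.
Pair separations: r₁₂ = 2.19 m, r₁₃ = 0.344 m, r₂₃ = 2.53 m.
U = (-2.27×10⁻⁸) + (-8.32×10⁻⁸) + (4.73×10⁻⁸) = -5.87×10⁻⁸ J.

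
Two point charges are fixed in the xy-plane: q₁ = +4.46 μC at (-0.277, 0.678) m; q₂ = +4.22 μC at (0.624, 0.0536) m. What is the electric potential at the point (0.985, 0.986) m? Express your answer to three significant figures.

6.88×10⁴ V

Electric potential is a scalar, so the contributions from each charge add algebraically: V = Σ kqᵢ/rᵢ.
Distances from the field point to each charge: r₁ = 1.30 m, r₂ = 1.00 m.
V = k[(4.46×10⁻⁶)/(1.30) + (4.22×10⁻⁶)/(1.00)] = 6.88×10⁴ V.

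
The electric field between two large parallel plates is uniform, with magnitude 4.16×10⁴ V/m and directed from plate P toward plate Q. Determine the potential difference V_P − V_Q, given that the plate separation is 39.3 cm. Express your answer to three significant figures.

1.63×10⁴ V

In a uniform field, potential decreases in the direction of E: ΔV = −E·d for a displacement d parallel to E.
Going from Q to P is a displacement of 39.3 cm opposite to the field, so V_P − V_Q = +Ed = 1.63×10⁴ V.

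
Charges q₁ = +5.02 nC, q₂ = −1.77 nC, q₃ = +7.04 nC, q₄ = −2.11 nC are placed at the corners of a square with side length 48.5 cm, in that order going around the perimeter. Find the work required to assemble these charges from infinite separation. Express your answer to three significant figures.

-3.55×10⁻⁷ J

The work to assemble the configuration equals its total potential energy, U = Σ kqᵢqⱼ/rᵢⱼ over all pairs.
The four side pairs have separation 0.485 m and the two diagonal pairs 0.686 m.
Summing all 6 pair terms gives U = -3.55×10⁻⁷ J.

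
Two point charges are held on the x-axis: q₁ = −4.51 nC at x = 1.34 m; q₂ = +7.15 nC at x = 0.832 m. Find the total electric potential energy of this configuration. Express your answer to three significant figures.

-5.71×10⁻⁷ J

The work to assemble the configuration equals its total potential energy, U = Σ kqᵢqⱼ/rᵢⱼ over all pairs.
Pair separations: r₁₂ = 0.508 m.
U = (-5.71×10⁻⁷) = -5.71×10⁻⁷ J.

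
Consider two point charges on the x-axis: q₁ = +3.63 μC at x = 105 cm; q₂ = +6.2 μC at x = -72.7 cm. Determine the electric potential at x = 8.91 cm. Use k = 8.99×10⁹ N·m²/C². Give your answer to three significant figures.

The total potential is the scalar sum of each charge's contribution, V = Σ kqᵢ/rᵢ.
Distances from the field point to each charge: r₁ = 0.961 m, r₂ = 0.816 m.
V = k[(3.63×10⁻⁶)/(0.961) + (6.20×10⁻⁶)/(0.816)] = 1.02×10⁵ V.

1.02×10⁵ V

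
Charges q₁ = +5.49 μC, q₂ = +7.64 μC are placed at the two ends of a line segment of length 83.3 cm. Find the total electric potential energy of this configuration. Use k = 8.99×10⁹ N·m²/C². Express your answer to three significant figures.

The work to assemble the configuration equals its total potential energy, U = Σ kqᵢqⱼ/rᵢⱼ over all pairs.
The separation is r = 0.833 m.
U = (0.453) = 0.453 J.

0.453 J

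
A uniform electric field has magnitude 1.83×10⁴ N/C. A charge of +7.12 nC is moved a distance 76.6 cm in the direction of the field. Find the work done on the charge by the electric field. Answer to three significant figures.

The potential change for a displacement 76.6 cm in the direction of the field is ΔV = −Ed = -1.40×10⁴ V.
W_field = −qΔV = 9.98×10⁻⁵ J.

9.98×10⁻⁵ J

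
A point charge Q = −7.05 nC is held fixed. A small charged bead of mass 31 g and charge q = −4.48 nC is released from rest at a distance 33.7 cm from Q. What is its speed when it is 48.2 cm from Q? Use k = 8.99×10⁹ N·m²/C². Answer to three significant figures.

4.04×10⁻³ m/s

Only the electrostatic force acts, so mechanical energy is conserved: ½mv² = U₁ − U₂ = kQq(1/r₁ − 1/r₂).
U₁ − U₂ = (8.99×10⁹ N·m²/C²)(-7.05×10⁻⁹ C)(-4.48×10⁻⁹ C)(1/0.337 − 1/0.482) = 2.53×10⁻⁷ J.
v = √(2·2.53×10⁻⁷/0.0310) = 4.04×10⁻³ m/s.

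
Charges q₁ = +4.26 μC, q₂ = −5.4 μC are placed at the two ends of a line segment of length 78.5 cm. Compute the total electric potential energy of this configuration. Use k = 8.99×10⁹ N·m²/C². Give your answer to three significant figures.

-0.263 J

The work to assemble the configuration equals its total potential energy, U = Σ kqᵢqⱼ/rᵢⱼ over all pairs.
The separation is r = 0.785 m.
U = (-0.263) = -0.263 J.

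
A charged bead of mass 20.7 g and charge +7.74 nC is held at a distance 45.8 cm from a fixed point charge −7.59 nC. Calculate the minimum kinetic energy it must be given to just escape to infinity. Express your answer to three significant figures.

1.15×10⁻⁶ J

To just escape, total mechanical energy must reach zero at infinity: ½mv²_min + U = 0, so ½mv²_min = −U = |kQq|/r.
|U| = |kQq|/r = (8.99×10⁹ N·m²/C²)(7.59×10⁻⁹)(7.74×10⁻⁹)/(0.458) = 1.15×10⁻⁶ J.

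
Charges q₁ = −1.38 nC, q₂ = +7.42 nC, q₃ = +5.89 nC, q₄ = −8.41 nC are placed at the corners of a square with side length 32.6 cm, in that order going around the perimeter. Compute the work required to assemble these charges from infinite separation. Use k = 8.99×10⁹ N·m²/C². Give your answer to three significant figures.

The assembly work is the sum of pairwise potential energies, U = Σ_{i<j} kqᵢqⱼ/rᵢⱼ.
The four side pairs have separation 0.326 m and the two diagonal pairs 0.461 m.
Summing all 6 pair terms gives U = -1.50×10⁻⁶ J.

-1.50×10⁻⁶ J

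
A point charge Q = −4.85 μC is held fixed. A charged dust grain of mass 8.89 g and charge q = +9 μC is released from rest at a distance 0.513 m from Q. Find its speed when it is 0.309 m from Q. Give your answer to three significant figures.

Only the electrostatic force acts, so mechanical energy is conserved: ½mv² = U₁ − U₂ = kQq(1/r₁ − 1/r₂).
U₁ − U₂ = (8.99×10⁹ N·m²/C²)(-4.85×10⁻⁶ C)(9.00×10⁻⁶ C)(1/0.513 − 1/0.309) = 0.505 J.
v = √(2·0.505/8.89×10⁻³) = 10.7 m/s.

10.7 m/s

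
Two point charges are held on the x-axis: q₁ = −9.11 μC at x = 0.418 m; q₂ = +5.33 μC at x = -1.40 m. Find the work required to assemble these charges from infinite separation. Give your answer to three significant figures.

-0.240 J

The work to assemble the configuration equals its total potential energy, U = Σ kqᵢqⱼ/rᵢⱼ over all pairs.
Pair separations: r₁₂ = 1.82 m.
U = (-0.240) = -0.240 J.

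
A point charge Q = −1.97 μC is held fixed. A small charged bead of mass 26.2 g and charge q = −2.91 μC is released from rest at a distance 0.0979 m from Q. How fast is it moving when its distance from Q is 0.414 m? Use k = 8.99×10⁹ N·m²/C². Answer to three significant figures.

Only the electrostatic force acts, so mechanical energy is conserved: ½mv² = U₁ − U₂ = kQq(1/r₁ − 1/r₂).
U₁ − U₂ = (8.99×10⁹ N·m²/C²)(-1.97×10⁻⁶ C)(-2.91×10⁻⁶ C)(1/0.0979 − 1/0.414) = 0.402 J.
v = √(2·0.402/0.0262) = 5.54 m/s.

5.54 m/s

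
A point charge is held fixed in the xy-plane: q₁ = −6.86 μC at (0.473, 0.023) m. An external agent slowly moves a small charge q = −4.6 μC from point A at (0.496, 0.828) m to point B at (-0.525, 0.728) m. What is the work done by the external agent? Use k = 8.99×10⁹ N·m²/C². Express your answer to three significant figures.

For quasistatic motion the external work equals the change in potential energy: W_ext = qΔV = q(V_B − V_A).
At A: distance to the source charge is 0.805 m; V_A = kq₁/r = -7.66×10⁴ V.
At B: distance to the source charge is 1.22 m; V_B = kq₁/r = -5.05×10⁴ V.
ΔV = V_B − V_A = 2.61×10⁴ V.
W_ext = qΔV = (-4.60×10⁻⁶ C)(2.61×10⁴ V) = -0.120 J.

-0.120 J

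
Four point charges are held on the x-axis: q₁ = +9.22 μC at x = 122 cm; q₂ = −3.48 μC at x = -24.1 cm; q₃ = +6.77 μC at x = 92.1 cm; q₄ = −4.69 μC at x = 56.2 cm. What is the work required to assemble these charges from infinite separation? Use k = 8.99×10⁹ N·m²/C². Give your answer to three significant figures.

0.294 J

The assembly work is the sum of pairwise potential energies, U = Σ_{i<j} kqᵢqⱼ/rᵢⱼ.
Pair separations: r₁₂ = 1.46 m, r₁₃ = 0.299 m, r₁₄ = 0.658 m, r₂₃ = 1.16 m, r₂₄ = 0.803 m, r₃₄ = 0.359 m.
Summing all 6 pair terms gives U = 0.294 J.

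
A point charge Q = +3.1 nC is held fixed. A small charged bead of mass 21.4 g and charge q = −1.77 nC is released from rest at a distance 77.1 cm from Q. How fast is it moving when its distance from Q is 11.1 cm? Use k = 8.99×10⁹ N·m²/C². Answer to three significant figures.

Only the electrostatic force acts, so mechanical energy is conserved: ½mv² = U₁ − U₂ = kQq(1/r₁ − 1/r₂).
U₁ − U₂ = (8.99×10⁹ N·m²/C²)(3.10×10⁻⁹ C)(-1.77×10⁻⁹ C)(1/0.771 − 1/0.111) = 3.80×10⁻⁷ J.
v = √(2·3.80×10⁻⁷/0.0214) = 5.96×10⁻³ m/s.

5.96×10⁻³ m/s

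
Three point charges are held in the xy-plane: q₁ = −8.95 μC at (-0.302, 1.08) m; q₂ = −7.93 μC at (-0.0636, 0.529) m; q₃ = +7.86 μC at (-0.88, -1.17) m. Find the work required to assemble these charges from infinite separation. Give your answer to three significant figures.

The work to assemble the configuration equals its total potential energy, U = Σ kqᵢqⱼ/rᵢⱼ over all pairs.
Pair separations: r₁₂ = 0.600 m, r₁₃ = 2.32 m, r₂₃ = 1.88 m.
U = (1.06) + (-0.272) + (-0.297) = 0.493 J.

0.493 J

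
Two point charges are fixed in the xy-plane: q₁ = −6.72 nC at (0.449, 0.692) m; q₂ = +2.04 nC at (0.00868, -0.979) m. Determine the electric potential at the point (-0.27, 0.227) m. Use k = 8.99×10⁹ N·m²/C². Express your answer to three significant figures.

The total potential is the scalar sum of each charge's contribution, V = Σ kqᵢ/rᵢ.
Distances from the field point to each charge: r₁ = 0.856 m, r₂ = 1.24 m.
V = k[(-6.72×10⁻⁹)/(0.856) + (2.04×10⁻⁹)/(1.24)] = -55.7 V.

-55.7 V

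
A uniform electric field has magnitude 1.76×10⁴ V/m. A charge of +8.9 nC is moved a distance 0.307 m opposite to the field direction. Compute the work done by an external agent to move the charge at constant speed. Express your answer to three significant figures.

The potential change for a displacement 0.307 m opposite to the field direction is ΔV = +Ed = 5400 V.
W_ext = qΔV = 4.81×10⁻⁵ J.

4.81×10⁻⁵ J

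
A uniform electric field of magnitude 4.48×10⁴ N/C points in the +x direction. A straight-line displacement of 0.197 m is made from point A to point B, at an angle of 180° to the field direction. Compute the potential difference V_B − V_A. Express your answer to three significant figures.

8830 V

Only the component of displacement along E changes the potential: ΔV = −E·d·cosθ.
ΔV = −(4.48×10⁴ V/m)(0.197 m)cos180° = 8830 V.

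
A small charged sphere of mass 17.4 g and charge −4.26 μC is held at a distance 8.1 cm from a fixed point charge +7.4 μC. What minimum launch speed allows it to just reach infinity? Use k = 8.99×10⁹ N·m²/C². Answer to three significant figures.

To just escape, total mechanical energy must reach zero at infinity: ½mv²_min + U = 0, so ½mv²_min = −U = |kQq|/r.
|U| = |kQq|/r = (8.99×10⁹ N·m²/C²)(7.40×10⁻⁶)(4.26×10⁻⁶)/(0.0810) = 3.50 J.
v_min = √(2|U|/m) = √(2·3.50/0.0174) = 20.1 m/s.

20.1 m/s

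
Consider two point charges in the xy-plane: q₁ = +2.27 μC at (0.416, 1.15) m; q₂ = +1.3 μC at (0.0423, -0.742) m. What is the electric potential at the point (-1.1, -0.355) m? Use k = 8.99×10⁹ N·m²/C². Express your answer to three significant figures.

The total potential is the scalar sum of each charge's contribution, V = Σ kqᵢ/rᵢ.
Distances from the field point to each charge: r₁ = 2.14 m, r₂ = 1.21 m.
V = k[(2.27×10⁻⁶)/(2.14) + (1.30×10⁻⁶)/(1.21)] = 1.92×10⁴ V.

1.92×10⁴ V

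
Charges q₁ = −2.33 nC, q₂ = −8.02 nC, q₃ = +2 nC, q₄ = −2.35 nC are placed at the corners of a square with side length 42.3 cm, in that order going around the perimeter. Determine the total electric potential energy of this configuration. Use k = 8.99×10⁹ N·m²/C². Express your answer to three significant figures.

2.86×10⁻⁷ J

The work to assemble the configuration equals its total potential energy, U = Σ kqᵢqⱼ/rᵢⱼ over all pairs.
The four side pairs have separation 0.423 m and the two diagonal pairs 0.598 m.
Summing all 6 pair terms gives U = 2.86×10⁻⁷ J.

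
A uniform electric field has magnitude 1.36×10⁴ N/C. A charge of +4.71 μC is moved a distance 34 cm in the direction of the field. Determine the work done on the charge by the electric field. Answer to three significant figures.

The potential change for a displacement 34 cm in the direction of the field is ΔV = −Ed = -4620 V.
W_field = −qΔV = 0.0218 J.

0.0218 J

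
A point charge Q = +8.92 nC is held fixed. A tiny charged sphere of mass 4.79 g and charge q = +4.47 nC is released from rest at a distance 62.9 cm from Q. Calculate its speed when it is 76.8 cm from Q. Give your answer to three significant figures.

Only the electrostatic force acts, so mechanical energy is conserved: ½mv² = U₁ − U₂ = kQq(1/r₁ − 1/r₂).
U₁ − U₂ = (8.99×10⁹ N·m²/C²)(8.92×10⁻⁹ C)(4.47×10⁻⁹ C)(1/0.629 − 1/0.768) = 1.03×10⁻⁷ J.
v = √(2·1.03×10⁻⁷/4.79×10⁻³) = 6.56×10⁻³ m/s.

6.56×10⁻³ m/s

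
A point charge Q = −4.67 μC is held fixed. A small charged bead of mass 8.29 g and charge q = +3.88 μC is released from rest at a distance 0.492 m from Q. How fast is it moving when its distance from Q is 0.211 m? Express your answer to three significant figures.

Only the electrostatic force acts, so mechanical energy is conserved: ½mv² = U₁ − U₂ = kQq(1/r₁ − 1/r₂).
U₁ − U₂ = (8.99×10⁹ N·m²/C²)(-4.67×10⁻⁶ C)(3.88×10⁻⁶ C)(1/0.492 − 1/0.211) = 0.441 J.
v = √(2·0.441/8.29×10⁻³) = 10.3 m/s.

10.3 m/s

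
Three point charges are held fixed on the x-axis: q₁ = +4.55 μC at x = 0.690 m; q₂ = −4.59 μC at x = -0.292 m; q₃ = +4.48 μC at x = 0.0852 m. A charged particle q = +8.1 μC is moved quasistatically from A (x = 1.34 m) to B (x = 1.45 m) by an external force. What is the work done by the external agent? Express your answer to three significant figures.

-0.0818 J

For quasistatic motion the external work equals the change in potential energy: W_ext = qΔV = q(V_B − V_A).
At A: distances to the source charges are 0.650 m, 1.63 m, 1.25 m; V_A = Σ kqᵢ/rᵢ = 6.97×10⁴ V.
At B: distances to the source charges are 0.760 m, 1.74 m, 1.36 m; V_B = Σ kqᵢ/rᵢ = 5.96×10⁴ V.
ΔV = V_B − V_A = -1.01×10⁴ V.
W_ext = qΔV = (8.10×10⁻⁶ C)(-1.01×10⁴ V) = -0.0818 J.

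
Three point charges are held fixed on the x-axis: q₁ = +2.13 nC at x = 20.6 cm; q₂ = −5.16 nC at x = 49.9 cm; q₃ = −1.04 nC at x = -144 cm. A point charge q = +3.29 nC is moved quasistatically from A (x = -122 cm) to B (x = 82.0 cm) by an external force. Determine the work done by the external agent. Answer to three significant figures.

For quasistatic motion the external work equals the change in potential energy: W_ext = qΔV = q(V_B − V_A).
At A: distances to the source charges are 1.43 m, 1.72 m, 0.220 m; V_A = Σ kqᵢ/rᵢ = -56.1 V.
At B: distances to the source charges are 0.614 m, 0.321 m, 2.26 m; V_B = Σ kqᵢ/rᵢ = -117 V.
ΔV = V_B − V_A = -61.4 V.
W_ext = qΔV = (3.29×10⁻⁹ C)(-61.4 V) = -2.02×10⁻⁷ J.

-2.02×10⁻⁷ J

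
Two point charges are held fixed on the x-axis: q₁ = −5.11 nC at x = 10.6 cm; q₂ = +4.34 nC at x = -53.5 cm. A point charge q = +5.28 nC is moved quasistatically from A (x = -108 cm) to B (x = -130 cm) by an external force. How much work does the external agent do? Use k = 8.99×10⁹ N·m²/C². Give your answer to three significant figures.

-7.67×10⁻⁸ J

For quasistatic motion the external work equals the change in potential energy: W_ext = qΔV = q(V_B − V_A).
At A: distances to the source charges are 1.19 m, 0.545 m; V_A = Σ kqᵢ/rᵢ = 32.9 V.
At B: distances to the source charges are 1.41 m, 0.765 m; V_B = Σ kqᵢ/rᵢ = 18.3 V.
ΔV = V_B − V_A = -14.5 V.
W_ext = qΔV = (5.28×10⁻⁹ C)(-14.5 V) = -7.67×10⁻⁸ J.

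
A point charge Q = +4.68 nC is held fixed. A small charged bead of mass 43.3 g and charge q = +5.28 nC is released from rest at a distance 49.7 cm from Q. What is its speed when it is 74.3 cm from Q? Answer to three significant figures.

Only the electrostatic force acts, so mechanical energy is conserved: ½mv² = U₁ − U₂ = kQq(1/r₁ − 1/r₂).
U₁ − U₂ = (8.99×10⁹ N·m²/C²)(4.68×10⁻⁹ C)(5.28×10⁻⁹ C)(1/0.497 − 1/0.743) = 1.48×10⁻⁷ J.
v = √(2·1.48×10⁻⁷/0.0433) = 2.61×10⁻³ m/s.

2.61×10⁻³ m/s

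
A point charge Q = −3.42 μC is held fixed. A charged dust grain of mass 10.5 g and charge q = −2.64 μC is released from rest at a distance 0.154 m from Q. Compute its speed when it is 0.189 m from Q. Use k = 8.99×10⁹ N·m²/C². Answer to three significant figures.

4.31 m/s

Only the electrostatic force acts, so mechanical energy is conserved: ½mv² = U₁ − U₂ = kQq(1/r₁ − 1/r₂).
U₁ − U₂ = (8.99×10⁹ N·m²/C²)(-3.42×10⁻⁶ C)(-2.64×10⁻⁶ C)(1/0.154 − 1/0.189) = 0.0976 J.
v = √(2·0.0976/0.0105) = 4.31 m/s.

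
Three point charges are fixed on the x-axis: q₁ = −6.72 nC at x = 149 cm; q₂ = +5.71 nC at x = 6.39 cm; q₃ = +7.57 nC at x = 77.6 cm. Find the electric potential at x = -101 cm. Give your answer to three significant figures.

61.7 V

The total potential is the scalar sum of each charge's contribution, V = Σ kqᵢ/rᵢ.
Distances from the field point to each charge: r₁ = 2.50 m, r₂ = 1.07 m, r₃ = 1.79 m.
V = k[(-6.72×10⁻⁹)/(2.50) + (5.71×10⁻⁹)/(1.07) + (7.57×10⁻⁹)/(1.79)] = 61.7 V.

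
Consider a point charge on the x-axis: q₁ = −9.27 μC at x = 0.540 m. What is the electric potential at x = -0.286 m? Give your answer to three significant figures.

-1.01×10⁵ V

The total potential is the scalar sum of each charge's contribution, V = Σ kqᵢ/rᵢ.
V = k[(-9.27×10⁻⁶)/(0.826)] = -1.01×10⁵ V.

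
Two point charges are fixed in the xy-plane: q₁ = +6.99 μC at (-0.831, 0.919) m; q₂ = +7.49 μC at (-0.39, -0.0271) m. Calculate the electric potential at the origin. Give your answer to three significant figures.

2.23×10⁵ V

Electric potential is a scalar, so the contributions from each charge add algebraically: V = Σ kqᵢ/rᵢ.
Distances from the field point to each charge: r₁ = 1.24 m, r₂ = 0.391 m.
V = k[(6.99×10⁻⁶)/(1.24) + (7.49×10⁻⁶)/(0.391)] = 2.23×10⁵ V.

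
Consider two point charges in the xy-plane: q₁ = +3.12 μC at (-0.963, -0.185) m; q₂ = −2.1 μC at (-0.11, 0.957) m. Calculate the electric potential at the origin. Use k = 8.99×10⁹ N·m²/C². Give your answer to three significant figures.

9010 V

Electric potential is a scalar, so the contributions from each charge add algebraically: V = Σ kqᵢ/rᵢ.
Distances from the field point to each charge: r₁ = 0.981 m, r₂ = 0.963 m.
V = k[(3.12×10⁻⁶)/(0.981) + (-2.10×10⁻⁶)/(0.963)] = 9010 V.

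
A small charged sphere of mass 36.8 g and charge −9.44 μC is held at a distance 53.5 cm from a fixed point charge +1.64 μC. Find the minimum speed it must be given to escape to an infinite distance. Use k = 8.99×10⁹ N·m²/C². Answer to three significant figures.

3.76 m/s

To just escape, total mechanical energy must reach zero at infinity: ½mv²_min + U = 0, so ½mv²_min = −U = |kQq|/r.
|U| = |kQq|/r = (8.99×10⁹ N·m²/C²)(1.64×10⁻⁶)(9.44×10⁻⁶)/(0.535) = 0.260 J.
v_min = √(2|U|/m) = √(2·0.260/0.0368) = 3.76 m/s.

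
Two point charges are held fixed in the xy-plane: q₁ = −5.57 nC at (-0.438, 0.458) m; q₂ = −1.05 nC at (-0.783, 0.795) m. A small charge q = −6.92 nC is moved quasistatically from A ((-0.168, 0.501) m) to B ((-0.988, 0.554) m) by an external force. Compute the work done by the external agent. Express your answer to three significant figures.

-5.36×10⁻⁷ J

For quasistatic motion the external work equals the change in potential energy: W_ext = qΔV = q(V_B − V_A).
At A: distances to the source charges are 0.273 m, 0.682 m; V_A = Σ kqᵢ/rᵢ = -197 V.
At B: distances to the source charges are 0.558 m, 0.316 m; V_B = Σ kqᵢ/rᵢ = -120 V.
ΔV = V_B − V_A = 77.5 V.
W_ext = qΔV = (-6.92×10⁻⁹ C)(77.5 V) = -5.36×10⁻⁷ J.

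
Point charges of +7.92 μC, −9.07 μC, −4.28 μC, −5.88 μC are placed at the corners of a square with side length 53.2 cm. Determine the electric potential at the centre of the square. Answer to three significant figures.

Electric potential is a scalar, so the contributions from each charge add algebraically: V = Σ kqᵢ/rᵢ.
The distance from each corner to the centre is a√2/2 = 0.376 m.
V = k[(7.92×10⁻⁶)/(0.376) + (-9.07×10⁻⁶)/(0.376) + (-4.28×10⁻⁶)/(0.376) + (-5.88×10⁻⁶)/(0.376)] = -2.70×10⁵ V.

-2.70×10⁵ V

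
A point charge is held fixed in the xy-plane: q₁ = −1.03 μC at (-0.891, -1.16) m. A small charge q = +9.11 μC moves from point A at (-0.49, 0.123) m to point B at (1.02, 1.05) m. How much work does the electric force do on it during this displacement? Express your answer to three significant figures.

The work done by the electric force is W_field = −ΔU = −q(V_B − V_A) = q(V_A − V_B).
At A: distance to the source charge is 1.34 m; V_A = kq₁/r = -6890 V.
At B: distance to the source charge is 2.92 m; V_B = kq₁/r = -3170 V.
ΔV = V_B − V_A = 3720 V.
W_field = −qΔV = −(9.11×10⁻⁶ C)(3720 V) = -0.0339 J.

-0.0339 J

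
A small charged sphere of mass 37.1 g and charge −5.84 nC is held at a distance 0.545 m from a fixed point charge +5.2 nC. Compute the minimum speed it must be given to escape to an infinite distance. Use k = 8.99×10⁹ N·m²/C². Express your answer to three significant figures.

To just escape, total mechanical energy must reach zero at infinity: ½mv²_min + U = 0, so ½mv²_min = −U = |kQq|/r.
|U| = |kQq|/r = (8.99×10⁹ N·m²/C²)(5.20×10⁻⁹)(5.84×10⁻⁹)/(0.545) = 5.01×10⁻⁷ J.
v_min = √(2|U|/m) = √(2·5.01×10⁻⁷/0.0371) = 5.20×10⁻³ m/s.

5.20×10⁻³ m/s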